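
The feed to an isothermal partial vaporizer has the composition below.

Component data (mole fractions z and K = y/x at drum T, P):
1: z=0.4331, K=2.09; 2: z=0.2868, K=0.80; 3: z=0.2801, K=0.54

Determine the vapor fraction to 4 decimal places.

ψ = 0.7356

Rachford–Rice: g(ψ) = Σ zᵢ(Kᵢ−1)/(1+ψ(Kᵢ−1)) = 0.
g(0) = ΣzᵢKᵢ − 1 = 0.2859 and g(1) = 1 − Σzᵢ/Kᵢ = -0.0844, so a root lies in (0, 1).
Newton–Raphson from ψ = 0.5:
  ψ = 0.5000: g = 0.07449, g' = -0.3297 → ψ = 0.7259
  ψ = 0.7259: g = 0.00300, g' = -0.3097 → ψ = 0.7356
Converged at ψ = 0.7356.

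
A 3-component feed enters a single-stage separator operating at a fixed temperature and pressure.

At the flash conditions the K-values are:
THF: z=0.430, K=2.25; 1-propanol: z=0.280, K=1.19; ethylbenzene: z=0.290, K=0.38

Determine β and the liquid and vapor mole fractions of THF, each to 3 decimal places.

Let β = V/F and solve Σ zᵢ(Kᵢ−1)/(1+β(Kᵢ−1)) = 0.
Feasibility: ΣzᵢKᵢ = 1.411, Σzᵢ/Kᵢ = 1.190 — both > 1, two phases present.
Newton iteration, β⁰ = 0.33:
  β = 0.330: g = 0.2045, g' = -0.522 → β = 0.722
  β = 0.722: g = 0.0038, g' = -0.559 → β = 0.729
Converged at β = 0.729.
Compositions from xᵢ = zᵢ/(1+β(Kᵢ−1)), yᵢ = Kᵢxᵢ:
  THF: x = 0.225, y = 0.506
  1-propanol: x = 0.246, y = 0.293
  ethylbenzene: x = 0.529, y = 0.201

β = 0.729, x_THF = 0.225, y_THF = 0.506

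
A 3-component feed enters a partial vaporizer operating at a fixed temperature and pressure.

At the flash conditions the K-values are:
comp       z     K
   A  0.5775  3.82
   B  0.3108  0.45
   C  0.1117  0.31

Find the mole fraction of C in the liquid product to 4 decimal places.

x_C = 0.2584

Material balance + equilibrium reduce to Σ zᵢ(Kᵢ−1)/(1+ψ(Kᵢ−1)) = 0.
Feasibility: ΣzᵢKᵢ = 2.3805, Σzᵢ/Kᵢ = 1.2022 — both > 1, two phases present.
Iterate (Newton) starting at ψ = 0.53:
  ψ = 0.5300: g = 0.29005, g' = -1.0575 → ψ = 0.8043
  ψ = 0.8043: g = 0.01859, g' = -1.0008 → ψ = 0.8229
  ψ = 0.8229: g = -0.00013, g' = -1.0149 → ψ = 0.8227
Converged at ψ = 0.8227.
Compositions from xᵢ = zᵢ/(1+ψ(Kᵢ−1)), yᵢ = Kᵢxᵢ:
  A: x = 0.1739, y = 0.6644
  B: x = 0.5677, y = 0.2555
  C: x = 0.2584, y = 0.0801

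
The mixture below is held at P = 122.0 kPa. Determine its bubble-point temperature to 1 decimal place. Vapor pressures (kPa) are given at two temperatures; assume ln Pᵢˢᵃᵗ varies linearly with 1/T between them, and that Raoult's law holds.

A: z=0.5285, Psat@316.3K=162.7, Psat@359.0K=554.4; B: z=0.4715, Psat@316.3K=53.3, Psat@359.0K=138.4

Bubble-point temperature: ΣzᵢPᵢˢᵃᵗ(T) = P. Interpolate ln Pᵢˢᵃᵗ = aᵢ + bᵢ/T.
  T = 316.3 K: ΣzᵢPᵢˢᵃᵗ = 111.12 kPa
  T = 359.0 K: ΣzᵢPᵢˢᵃᵗ = 358.26 kPa
  T = 337.6 K: ΣzᵢPᵢˢᵃᵗ = 206.45 kPa
  T = 327.0 K: ΣzᵢPᵢˢᵃᵗ = 153.15 kPa
  T = 321.6 K: ΣzᵢPᵢˢᵃᵗ = 130.59 kPa
  T = 319.0 K: ΣzᵢPᵢˢᵃᵗ = 120.72 kPa
Interpolating between 319.0 K and 321.6 K gives T ≈ 319.3 K.

T = 319.3 K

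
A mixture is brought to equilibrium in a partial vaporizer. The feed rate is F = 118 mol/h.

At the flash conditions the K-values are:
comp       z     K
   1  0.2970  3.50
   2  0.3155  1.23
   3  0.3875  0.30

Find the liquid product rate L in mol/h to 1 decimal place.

Newton–Raphson from ψ = 0.5:
  ψ = 0.5000: g = -0.02223, g' = -0.8295 → ψ = 0.4732
Converged at ψ = 0.4732.
Then V = ψ·F = 0.4732·118 = 55.8 mol/h and L = F − V = 62.2 mol/h.

L = 62.2 mol/h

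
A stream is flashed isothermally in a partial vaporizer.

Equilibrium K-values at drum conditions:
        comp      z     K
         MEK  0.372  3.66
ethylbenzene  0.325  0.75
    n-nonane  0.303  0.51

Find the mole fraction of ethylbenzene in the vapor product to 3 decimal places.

Rachford–Rice: g(ψ) = Σ zᵢ(Kᵢ−1)/(1+ψ(Kᵢ−1)) = 0.
Feasibility: ΣzᵢKᵢ = 1.760, Σzᵢ/Kᵢ = 1.129 — both > 1, two phases present.
Iterate (Newton) starting at ψ = 0.5:
  ψ = 0.500: g = 0.1352, g' = -0.639 → ψ = 0.712
  ψ = 0.712: g = 0.0153, g' = -0.516 → ψ = 0.741
Converged at ψ = 0.741.
Compositions from xᵢ = zᵢ/(1+ψ(Kᵢ−1)), yᵢ = Kᵢxᵢ:
  MEK: x = 0.125, y = 0.458
  ethylbenzene: x = 0.399, y = 0.299
  n-nonane: x = 0.476, y = 0.243

y_ethylbenzene = 0.299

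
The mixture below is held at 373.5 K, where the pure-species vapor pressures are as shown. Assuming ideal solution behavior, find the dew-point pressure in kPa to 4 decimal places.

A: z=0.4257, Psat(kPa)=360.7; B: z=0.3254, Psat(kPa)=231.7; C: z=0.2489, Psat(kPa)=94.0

At the dew point ψ → 1, so Σzᵢ/Kᵢ = 1 with Kᵢ = Pᵢˢᵃᵗ/P ⇒ 1/P = Σzᵢ/Pᵢˢᵃᵗ.
1/P = 0.4257/360.7 + 0.3254/231.7 + 0.2489/94.0 = 0.0052325 ⇒ P = 191.1140 kPa

Pdew = 191.1140 kPa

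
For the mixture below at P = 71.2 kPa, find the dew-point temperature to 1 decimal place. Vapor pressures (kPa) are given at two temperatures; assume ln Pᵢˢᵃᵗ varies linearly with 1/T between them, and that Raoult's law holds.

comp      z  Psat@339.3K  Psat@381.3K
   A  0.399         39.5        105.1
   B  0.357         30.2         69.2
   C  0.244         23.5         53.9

T = 379.1 K

Dew-point temperature: Σzᵢ·P/Pᵢˢᵃᵗ(T) = 1. Interpolate ln Pᵢˢᵃᵗ = aᵢ + bᵢ/T.
  T = 339.3 K: ΣzᵢP/Pᵢˢᵃᵗ = 2.3001
  T = 381.3 K: ΣzᵢP/Pᵢˢᵃᵗ = 0.9599
  T = 360.3 K: ΣzᵢP/Pᵢˢᵃᵗ = 1.4477
  T = 370.8 K: ΣzᵢP/Pᵢˢᵃᵗ = 1.1719
  T = 376.1 K: ΣzᵢP/Pᵢˢᵃᵗ = 1.0581
  T = 378.7 K: ΣzᵢP/Pᵢˢᵃᵗ = 1.0075
Interpolating between 378.7 K and 381.3 K gives T ≈ 379.1 K.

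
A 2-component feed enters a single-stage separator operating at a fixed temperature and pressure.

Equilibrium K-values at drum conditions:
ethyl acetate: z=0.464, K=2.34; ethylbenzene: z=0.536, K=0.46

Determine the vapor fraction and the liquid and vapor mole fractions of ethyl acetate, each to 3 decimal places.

ψ = 0.459, x_ethyl acetate = 0.287, y_ethyl acetate = 0.672

Let ψ = V/F and solve Σ zᵢ(Kᵢ−1)/(1+ψ(Kᵢ−1)) = 0.
Check two-phase: ΣzᵢKᵢ = 1.332 > 1 and Σzᵢ/Kᵢ = 1.364 > 1, so g(0) = 0.332 > 0 and g(1) = -0.364 < 0.
Binary case is linear: z₁(K₁−1)(1+ψ(K₂−1)) + z₂(K₂−1)(1+ψ(K₁−1)) = 0
⇒ ψ = [z₁(K₁−1)+z₂(K₂−1)] / [−(K₁−1)(K₂−1)] = 0.3323/0.7236 = 0.459
Compositions from xᵢ = zᵢ/(1+ψ(Kᵢ−1)), yᵢ = Kᵢxᵢ:
  ethyl acetate: x = 0.287, y = 0.672
  ethylbenzene: x = 0.713, y = 0.328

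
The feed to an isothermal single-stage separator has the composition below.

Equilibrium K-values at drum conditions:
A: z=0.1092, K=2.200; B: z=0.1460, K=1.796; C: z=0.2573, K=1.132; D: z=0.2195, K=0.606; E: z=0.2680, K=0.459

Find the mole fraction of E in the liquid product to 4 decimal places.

Rachford–Rice: g(β) = Σ zᵢ(Kᵢ−1)/(1+β(Kᵢ−1)) = 0.
Check two-phase: ΣzᵢKᵢ = 1.0497 > 1 and Σzᵢ/Kᵢ = 1.3043 > 1, so g(0) = 0.0497 > 0 and g(1) = -0.3043 < 0.
Iterate (Newton) starting at β = 0.5:
  β = 0.5000: g = -0.10956, g' = -0.3129 → β = 0.1499
  β = 0.1499: g = -0.00150, g' = -0.3225 → β = 0.1452
Converged at β = 0.1453.
Compositions from xᵢ = zᵢ/(1+β(Kᵢ−1)), yᵢ = Kᵢxᵢ:
  A: x = 0.0930, y = 0.2046
  B: x = 0.1309, y = 0.2350
  C: x = 0.2525, y = 0.2858
  D: x = 0.2328, y = 0.1411
  E: x = 0.2909, y = 0.1335

x_E = 0.2909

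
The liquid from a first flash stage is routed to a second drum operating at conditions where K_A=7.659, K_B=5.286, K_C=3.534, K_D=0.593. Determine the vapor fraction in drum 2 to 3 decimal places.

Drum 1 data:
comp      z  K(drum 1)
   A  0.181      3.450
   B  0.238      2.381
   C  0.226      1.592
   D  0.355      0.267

V/F (drum 2) = 0.738

Drum 1:
Iterate (Newton) starting at ψ₁ = 0.44:
  ψ₁ = 0.440: g = 0.1399, g' = -0.893 → ψ₁ = 0.597
  ψ₁ = 0.597: g = -0.0033, g' = -0.962 → ψ₁ = 0.593
Converged at ψ₁ = 0.593.
Drum-1 compositions:
  A: x = 0.074, y = 0.255
  B: x = 0.131, y = 0.311
  C: x = 0.167, y = 0.266
  D: x = 0.628, y = 0.168
Drum-2 feed = drum-1 liquid: z₂ = (0.0738, 0.1308, 0.1673, 0.6281).
Drum 2:
Material balance + equilibrium reduce to Σ zᵢ(Kᵢ−1)/(1+ψ₂(Kᵢ−1)) = 0.
Check two-phase: ΣzᵢKᵢ = 2.220 > 1 and Σzᵢ/Kᵢ = 1.141 > 1, so g(0) = 1.220 > 0 and g(1) = -0.141 < 0.
Newton iteration, ψ₂⁰ = 0.31:
  ψ₂ = 0.310: g = 0.3459, g' = -1.265 → ψ₂ = 0.584
  ψ₂ = 0.584: g = 0.0964, g' = -0.687 → ψ₂ = 0.724
  ψ₂ = 0.724: g = 0.0082, g' = -0.582 → ψ₂ = 0.738
Converged at ψ₂ = 0.738.
  A: x = 0.012, y = 0.096
  B: x = 0.031, y = 0.166
  C: x = 0.058, y = 0.206
  D: x = 0.898, y = 0.532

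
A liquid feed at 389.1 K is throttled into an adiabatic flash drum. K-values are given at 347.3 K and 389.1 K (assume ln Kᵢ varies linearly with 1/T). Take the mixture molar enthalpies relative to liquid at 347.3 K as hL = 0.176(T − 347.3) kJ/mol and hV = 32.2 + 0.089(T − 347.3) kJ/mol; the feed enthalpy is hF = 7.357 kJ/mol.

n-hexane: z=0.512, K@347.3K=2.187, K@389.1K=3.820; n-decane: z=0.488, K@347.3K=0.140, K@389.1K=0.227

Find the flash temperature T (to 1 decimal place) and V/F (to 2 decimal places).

Adiabatic flash: solve Rachford–Rice at each trial T, then check hF = ψ·hV(T) + (1−ψ)·hL(T).
  T = 347.3 K: K = (2.187, 0.140), RR gives ψ = 0.184, H_out = 5.932 kJ/mol
  T = 389.1 K: K = (3.820, 0.227), RR gives ψ = 0.489, H_out = 21.333 kJ/mol
  T = 368.2 K: K = (2.937, 0.181), RR gives ψ = 0.373, H_out = 15.009 kJ/mol
  T = 357.8 K: K = (2.547, 0.160), RR gives ψ = 0.294, H_out = 11.043 kJ/mol
  T = 352.6 K: K = (2.365, 0.150), RR gives ψ = 0.245, H_out = 8.695 kJ/mol
  T = 350.0 K: K = (2.276, 0.145), RR gives ψ = 0.216, H_out = 7.394 kJ/mol
  T = 348.6 K: K = (2.230, 0.142), RR gives ψ = 0.200, H_out = 6.651 kJ/mol
Linear interpolation between T = 348.6 (H_out = 6.651) and T = 350.0 (H_out = 7.394) on hF = 7.357 gives T ≈ 349.9 K, at which ψ = 0.22.

T = 349.9 K, V/F = 0.22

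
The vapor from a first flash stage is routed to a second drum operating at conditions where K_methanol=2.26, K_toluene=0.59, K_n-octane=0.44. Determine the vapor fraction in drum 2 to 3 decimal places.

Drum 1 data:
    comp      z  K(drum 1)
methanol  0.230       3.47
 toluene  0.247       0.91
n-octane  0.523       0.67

Drum 1:
Material balance + equilibrium reduce to Σ zᵢ(Kᵢ−1)/(1+ψ₁(Kᵢ−1)) = 0.
Check two-phase: ΣzᵢKᵢ = 1.373 > 1 and Σzᵢ/Kᵢ = 1.118 > 1, so g(0) = 0.373 > 0 and g(1) = -0.118 < 0.
Iterate (Newton) starting at ψ₁ = 0.65:
  ψ₁ = 0.650: g = -0.0253, g' = -0.301 → ψ₁ = 0.566
  ψ₁ = 0.566: g = 0.0012, g' = -0.332 → ψ₁ = 0.570
Converged at ψ₁ = 0.570.
Drum-1 compositions:
  methanol: x = 0.096, y = 0.332
  toluene: x = 0.260, y = 0.237
  n-octane: x = 0.644, y = 0.432
Drum-2 feed = drum-1 vapor: z₂ = (0.3315, 0.2369, 0.4316).
Drum 2:
Material balance + equilibrium reduce to Σ zᵢ(Kᵢ−1)/(1+ψ₂(Kᵢ−1)) = 0.
Feasibility: ΣzᵢKᵢ = 1.079, Σzᵢ/Kᵢ = 1.529 — both > 1, two phases present.
Iterate (Newton) starting at ψ₂ = 0.5:
  ψ₂ = 0.500: g = -0.2016, g' = -0.522 → ψ₂ = 0.114
  ψ₂ = 0.114: g = 0.0052, g' = -0.601 → ψ₂ = 0.123
Converged at ψ₂ = 0.123.
  methanol: x = 0.287, y = 0.649
  toluene: x = 0.249, y = 0.147
  n-octane: x = 0.463, y = 0.204

V/F (drum 2) = 0.123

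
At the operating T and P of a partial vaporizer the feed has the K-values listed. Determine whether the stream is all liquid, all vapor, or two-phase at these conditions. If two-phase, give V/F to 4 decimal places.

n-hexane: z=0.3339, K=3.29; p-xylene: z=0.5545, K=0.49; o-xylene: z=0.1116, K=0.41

ΣzᵢKᵢ = 1.4160; Σzᵢ/Kᵢ = 1.5053.
Both exceed 1, so a two-phase solution exists.
Let ψ = V/F and solve Σ zᵢ(Kᵢ−1)/(1+ψ(Kᵢ−1)) = 0.
Iterate (Newton) starting at ψ = 0.34:
  ψ = 0.3400: g = 0.00542, g' = -0.8254 → ψ = 0.3466
Converged at ψ = 0.3466.

two-phase, V/F = 0.3466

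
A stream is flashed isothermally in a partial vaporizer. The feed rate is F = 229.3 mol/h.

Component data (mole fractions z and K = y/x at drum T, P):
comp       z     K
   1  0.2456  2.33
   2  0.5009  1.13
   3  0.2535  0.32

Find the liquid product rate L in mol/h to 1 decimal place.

Newton–Raphson from ψ = 0.45:
  ψ = 0.4500: g = 0.01748, g' = -0.4210 → ψ = 0.4915
  ψ = 0.4915: g = -0.00019, g' = -0.4308 → ψ = 0.4911
Converged at ψ = 0.4911.
Then V = ψ·F = 0.4911·229.3 = 112.6 mol/h and L = F − V = 116.7 mol/h.

L = 116.7 mol/h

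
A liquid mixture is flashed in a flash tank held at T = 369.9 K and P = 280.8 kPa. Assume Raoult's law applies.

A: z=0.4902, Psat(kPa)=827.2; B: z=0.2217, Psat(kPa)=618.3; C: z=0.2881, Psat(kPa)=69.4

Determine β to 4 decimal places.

β = 0.7732

Raoult's law: Kᵢ = Pᵢˢᵃᵗ/P = Pᵢˢᵃᵗ/280.8.
  K_A = 827.2/280.8 = 2.945869, K_B = 618.3/280.8 = 2.201923, K_C = 69.4/280.8 = 0.247151
Material balance + equilibrium reduce to Σ zᵢ(Kᵢ−1)/(1+β(Kᵢ−1)) = 0.
g(0) = ΣzᵢKᵢ − 1 = 1.0034 and g(1) = 1 − Σzᵢ/Kᵢ = -0.4328, so a root lies in (0, 1).
Newton iteration, β⁰ = 0.5:
  β = 0.5000: g = 0.30209, g' = -1.0217 → β = 0.7957
  β = 0.7957: g = -0.03038, g' = -1.3851 → β = 0.7737
  β = 0.7737: g = -0.00075, g' = -1.3184 → β = 0.7732
Converged at β = 0.7732.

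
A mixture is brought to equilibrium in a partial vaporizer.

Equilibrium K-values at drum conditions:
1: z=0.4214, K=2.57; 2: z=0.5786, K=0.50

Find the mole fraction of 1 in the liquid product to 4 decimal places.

Binary case is linear: z₁(K₁−1)(1+β(K₂−1)) + z₂(K₂−1)(1+β(K₁−1)) = 0
⇒ β = [z₁(K₁−1)+z₂(K₂−1)] / [−(K₁−1)(K₂−1)] = 0.37230/0.78500 = 0.4743
Compositions from xᵢ = zᵢ/(1+β(Kᵢ−1)), yᵢ = Kᵢxᵢ:
  1: x = 0.2415, y = 0.6208
  2: x = 0.7585, y = 0.3792

x_1 = 0.2415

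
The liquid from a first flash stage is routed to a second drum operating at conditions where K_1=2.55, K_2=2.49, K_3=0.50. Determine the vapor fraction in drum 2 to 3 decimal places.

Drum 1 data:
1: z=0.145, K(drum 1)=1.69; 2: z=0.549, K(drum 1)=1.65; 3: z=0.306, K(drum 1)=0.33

Drum 1:
Iterate (Newton) starting at ψ₁ = 0.5:
  ψ₁ = 0.500: g = 0.0354, g' = -0.481 → ψ₁ = 0.574
  ψ₁ = 0.574: g = -0.0014, g' = -0.521 → ψ₁ = 0.571
Converged at ψ₁ = 0.571.
Drum-1 compositions:
  1: x = 0.104, y = 0.176
  2: x = 0.400, y = 0.661
  3: x = 0.496, y = 0.164
Drum-2 feed = drum-1 liquid: z₂ = (0.1040, 0.4004, 0.4956).
Drum 2:
Material balance + equilibrium reduce to Σ zᵢ(Kᵢ−1)/(1+ψ₂(Kᵢ−1)) = 0.
Check two-phase: ΣzᵢKᵢ = 1.510 > 1 and Σzᵢ/Kᵢ = 1.193 > 1, so g(0) = 0.510 > 0 and g(1) = -0.193 < 0.
Newton iteration, ψ₂⁰ = 0.5:
  ψ₂ = 0.500: g = 0.1023, g' = -0.592 → ψ₂ = 0.673
  ψ₂ = 0.673: g = 0.0033, g' = -0.563 → ψ₂ = 0.679
Converged at ψ₂ = 0.679.
  1: x = 0.051, y = 0.129
  2: x = 0.199, y = 0.496
  3: x = 0.750, y = 0.375

V/F (drum 2) = 0.679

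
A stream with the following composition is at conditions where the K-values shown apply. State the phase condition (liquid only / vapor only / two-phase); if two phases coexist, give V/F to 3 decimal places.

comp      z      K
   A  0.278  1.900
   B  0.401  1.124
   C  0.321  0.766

ΣzᵢKᵢ = 1.225; Σzᵢ/Kᵢ = 0.922.
Since Σzᵢ/Kᵢ < 1 the mixture is above its dew point — single vapor phase.

vapor only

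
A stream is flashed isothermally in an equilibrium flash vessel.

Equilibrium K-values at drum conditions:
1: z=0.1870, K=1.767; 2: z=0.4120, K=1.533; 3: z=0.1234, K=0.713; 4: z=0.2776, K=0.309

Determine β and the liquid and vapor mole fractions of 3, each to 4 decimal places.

Material balance + equilibrium reduce to Σ zᵢ(Kᵢ−1)/(1+β(Kᵢ−1)) = 0.
Check two-phase: ΣzᵢKᵢ = 1.1358 > 1 and Σzᵢ/Kᵢ = 1.4460 > 1, so g(0) = 0.1358 > 0 and g(1) = -0.4460 < 0.
Newton–Raphson from β = 0.5:
  β = 0.5000: g = -0.05737, g' = -0.4537 → β = 0.3736
  β = 0.3736: g = -0.00361, g' = -0.4015 → β = 0.3646
  β = 0.3646: g = -0.00001, g' = -0.3988 → β = 0.3645
Converged at β = 0.3645.
Compositions from xᵢ = zᵢ/(1+β(Kᵢ−1)), yᵢ = Kᵢxᵢ:
  1: x = 0.1461, y = 0.2582
  2: x = 0.3450, y = 0.5288
  3: x = 0.1378, y = 0.0983
  4: x = 0.3711, y = 0.1147

β = 0.3645, x_3 = 0.1378, y_3 = 0.0983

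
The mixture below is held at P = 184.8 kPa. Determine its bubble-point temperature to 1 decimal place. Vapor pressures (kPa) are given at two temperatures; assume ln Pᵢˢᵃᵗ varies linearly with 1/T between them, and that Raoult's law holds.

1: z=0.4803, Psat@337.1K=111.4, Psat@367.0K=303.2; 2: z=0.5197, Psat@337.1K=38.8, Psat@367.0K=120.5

T = 363.3 K

Bubble-point temperature: ΣzᵢPᵢˢᵃᵗ(T) = P. Interpolate ln Pᵢˢᵃᵗ = aᵢ + bᵢ/T.
  T = 337.1 K: ΣzᵢPᵢˢᵃᵗ = 73.67 kPa
  T = 367.0 K: ΣzᵢPᵢˢᵃᵗ = 208.25 kPa
  T = 352.1 K: ΣzᵢPᵢˢᵃᵗ = 126.79 kPa
  T = 359.6 K: ΣzᵢPᵢˢᵃᵗ = 163.59 kPa
  T = 363.3 K: ΣzᵢPᵢˢᵃᵗ = 184.79 kPa
  T = 365.1 K: ΣzᵢPᵢˢᵃᵗ = 195.91 kPa
Interpolating between 363.3 K and 365.1 K gives T ≈ 363.3 K.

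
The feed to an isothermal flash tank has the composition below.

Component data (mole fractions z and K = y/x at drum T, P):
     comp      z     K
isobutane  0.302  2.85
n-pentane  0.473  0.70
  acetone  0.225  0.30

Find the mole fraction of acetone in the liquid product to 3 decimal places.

Material balance + equilibrium reduce to Σ zᵢ(Kᵢ−1)/(1+ψ(Kᵢ−1)) = 0.
Check two-phase: ΣzᵢKᵢ = 1.259 > 1 and Σzᵢ/Kᵢ = 1.532 > 1, so g(0) = 0.259 > 0 and g(1) = -0.532 < 0.
Iterate (Newton) starting at ψ = 0.5:
  ψ = 0.500: g = -0.1190, g' = -0.599 → ψ = 0.301
  ψ = 0.301: g = 0.0032, g' = -0.655 → ψ = 0.306
Converged at ψ = 0.306.
Compositions from xᵢ = zᵢ/(1+ψ(Kᵢ−1)), yᵢ = Kᵢxᵢ:
  isobutane: x = 0.193, y = 0.550
  n-pentane: x = 0.521, y = 0.365
  acetone: x = 0.286, y = 0.086

x_acetone = 0.286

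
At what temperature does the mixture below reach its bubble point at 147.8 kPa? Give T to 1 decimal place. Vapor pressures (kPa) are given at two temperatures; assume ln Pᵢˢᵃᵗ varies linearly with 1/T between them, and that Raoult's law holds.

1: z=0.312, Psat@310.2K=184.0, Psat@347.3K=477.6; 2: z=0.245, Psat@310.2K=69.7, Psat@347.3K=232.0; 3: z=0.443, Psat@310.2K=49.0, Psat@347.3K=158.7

T = 324.4 K

Bubble-point temperature: ΣzᵢPᵢˢᵃᵗ(T) = P. Interpolate ln Pᵢˢᵃᵗ = aᵢ + bᵢ/T.
  T = 310.2 K: ΣzᵢPᵢˢᵃᵗ = 96.19 kPa
  T = 347.3 K: ΣzᵢPᵢˢᵃᵗ = 276.16 kPa
  T = 328.8 K: ΣzᵢPᵢˢᵃᵗ = 167.86 kPa
  T = 319.5 K: ΣzᵢPᵢˢᵃᵗ = 128.04 kPa
  T = 324.1 K: ΣzᵢPᵢˢᵃᵗ = 146.66 kPa
  T = 326.5 K: ΣzᵢPᵢˢᵃᵗ = 157.20 kPa
Interpolating between 324.1 K and 326.5 K gives T ≈ 324.4 K.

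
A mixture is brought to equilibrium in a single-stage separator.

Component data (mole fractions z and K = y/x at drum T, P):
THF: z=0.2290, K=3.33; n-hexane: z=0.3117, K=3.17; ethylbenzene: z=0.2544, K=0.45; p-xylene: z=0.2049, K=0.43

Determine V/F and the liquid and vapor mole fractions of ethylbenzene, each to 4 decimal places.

Rachford–Rice: g(V/F) = Σ zᵢ(Kᵢ−1)/(1+V/F(Kᵢ−1)) = 0.
Feasibility: ΣzᵢKᵢ = 1.9532, Σzᵢ/Kᵢ = 1.2089 — both > 1, two phases present.
Newton iteration, V/F⁰ = 0.62:
  V/F = 0.6200: g = 0.11371, g' = -0.8113 → V/F = 0.7602
  V/F = 0.7602: g = 0.00129, g' = -0.8055 → V/F = 0.7618
Converged at V/F = 0.7618.
Compositions from xᵢ = zᵢ/(1+V/F(Kᵢ−1)), yᵢ = Kᵢxᵢ:
  THF: x = 0.0825, y = 0.2748
  n-hexane: x = 0.1175, y = 0.3724
  ethylbenzene: x = 0.4378, y = 0.1970
  p-xylene: x = 0.3621, y = 0.1557

V/F = 0.7618, x_ethylbenzene = 0.4378, y_ethylbenzene = 0.1970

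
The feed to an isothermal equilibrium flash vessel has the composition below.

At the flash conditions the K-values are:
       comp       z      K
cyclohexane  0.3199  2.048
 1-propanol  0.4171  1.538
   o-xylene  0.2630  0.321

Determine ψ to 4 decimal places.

Material balance + equilibrium reduce to Σ zᵢ(Kᵢ−1)/(1+ψ(Kᵢ−1)) = 0.
g(0) = ΣzᵢKᵢ − 1 = 0.3811 and g(1) = 1 − Σzᵢ/Kᵢ = -0.2467, so a root lies in (0, 1).
Iterate (Newton) starting at ψ = 0.5:
  ψ = 0.5000: g = 0.12645, g' = -0.5042 → ψ = 0.7508
  ψ = 0.7508: g = -0.01683, g' = -0.6759 → ψ = 0.7259
  ψ = 0.7259: g = -0.00036, g' = -0.6473 → ψ = 0.7253
Converged at ψ = 0.7253.

ψ = 0.7253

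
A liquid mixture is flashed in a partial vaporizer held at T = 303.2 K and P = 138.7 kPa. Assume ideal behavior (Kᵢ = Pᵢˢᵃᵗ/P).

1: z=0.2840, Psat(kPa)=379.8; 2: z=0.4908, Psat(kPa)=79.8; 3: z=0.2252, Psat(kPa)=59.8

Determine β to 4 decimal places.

Raoult's law: Kᵢ = Pᵢˢᵃᵗ/P = Pᵢˢᵃᵗ/138.7.
  K_1 = 379.8/138.7 = 2.738284, K_2 = 79.8/138.7 = 0.575342, K_3 = 59.8/138.7 = 0.431146
Rachford–Rice: g(β) = Σ zᵢ(Kᵢ−1)/(1+β(Kᵢ−1)) = 0.
Feasibility: ΣzᵢKᵢ = 1.1571, Σzᵢ/Kᵢ = 1.4791 — both > 1, two phases present.
Iterate (Newton) starting at β = 0.5:
  β = 0.5000: g = -0.17951, g' = -0.5306 → β = 0.1617
  β = 0.1617: g = 0.02050, g' = -0.7133 → β = 0.1904
  β = 0.1904: g = 0.00048, g' = -0.6808 → β = 0.1911
Converged at β = 0.1911.

β = 0.1911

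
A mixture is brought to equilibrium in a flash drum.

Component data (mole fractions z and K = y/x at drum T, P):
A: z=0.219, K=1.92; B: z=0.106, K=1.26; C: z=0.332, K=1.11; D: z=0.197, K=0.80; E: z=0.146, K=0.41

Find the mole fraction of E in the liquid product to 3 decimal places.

Material balance + equilibrium reduce to Σ zᵢ(Kᵢ−1)/(1+β(Kᵢ−1)) = 0.
Check two-phase: ΣzᵢKᵢ = 1.140 > 1 and Σzᵢ/Kᵢ = 1.100 > 1, so g(0) = 0.140 > 0 and g(1) = -0.100 < 0.
Newton–Raphson from β = 0.44:
  β = 0.440: g = 0.0434, g' = -0.206 → β = 0.651
  β = 0.651: g = -0.0016, g' = -0.226 → β = 0.644
Converged at β = 0.644.
Compositions from xᵢ = zᵢ/(1+β(Kᵢ−1)), yᵢ = Kᵢxᵢ:
  A: x = 0.137, y = 0.264
  B: x = 0.091, y = 0.114
  C: x = 0.310, y = 0.344
  D: x = 0.226, y = 0.181
  E: x = 0.236, y = 0.097

x_E = 0.236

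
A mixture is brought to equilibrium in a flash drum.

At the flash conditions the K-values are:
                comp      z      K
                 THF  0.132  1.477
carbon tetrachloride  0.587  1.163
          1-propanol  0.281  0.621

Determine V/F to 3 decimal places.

Rachford–Rice: g(V/F) = Σ zᵢ(Kᵢ−1)/(1+V/F(Kᵢ−1)) = 0.
Check two-phase: ΣzᵢKᵢ = 1.052 > 1 and Σzᵢ/Kᵢ = 1.047 > 1, so g(0) = 0.052 > 0 and g(1) = -0.047 < 0.
Newton iteration, V/F⁰ = 0.5:
  V/F = 0.500: g = 0.0079, g' = -0.094 → V/F = 0.584
  V/F = 0.584: g = -0.0001, g' = -0.098 → V/F = 0.582
Converged at V/F = 0.582.

V/F = 0.582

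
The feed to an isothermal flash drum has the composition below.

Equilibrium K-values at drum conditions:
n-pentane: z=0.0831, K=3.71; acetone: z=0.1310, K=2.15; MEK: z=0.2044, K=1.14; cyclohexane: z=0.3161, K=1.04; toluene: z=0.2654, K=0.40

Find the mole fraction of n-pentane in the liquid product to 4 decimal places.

x_n-pentane = 0.0350

Material balance + equilibrium reduce to Σ zᵢ(Kᵢ−1)/(1+β(Kᵢ−1)) = 0.
Feasibility: ΣzᵢKᵢ = 1.2579, Σzᵢ/Kᵢ = 1.2301 — both > 1, two phases present.
Newton iteration, β⁰ = 0.35:
  β = 0.3500: g = 0.06117, g' = -0.4060 → β = 0.5007
  β = 0.5007: g = 0.00269, g' = -0.3788 → β = 0.5077
Converged at β = 0.5077.
Compositions from xᵢ = zᵢ/(1+β(Kᵢ−1)), yᵢ = Kᵢxᵢ:
  n-pentane: x = 0.0350, y = 0.1298
  acetone: x = 0.0827, y = 0.1778
  MEK: x = 0.1908, y = 0.2176
  cyclohexane: x = 0.3098, y = 0.3222
  toluene: x = 0.3817, y = 0.1527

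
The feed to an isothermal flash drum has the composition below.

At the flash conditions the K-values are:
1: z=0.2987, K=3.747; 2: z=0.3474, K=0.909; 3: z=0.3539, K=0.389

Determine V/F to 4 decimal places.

V/F = 0.5018

Rachford–Rice: g(V/F) = Σ zᵢ(Kᵢ−1)/(1+V/F(Kᵢ−1)) = 0.
Check two-phase: ΣzᵢKᵢ = 1.5727 > 1 and Σzᵢ/Kᵢ = 1.3717 > 1, so g(0) = 0.5727 > 0 and g(1) = -0.3717 < 0.
Newton–Raphson from V/F = 0.5:
  V/F = 0.5000: g = 0.00123, g' = -0.6772 → V/F = 0.5018
Converged at V/F = 0.5018.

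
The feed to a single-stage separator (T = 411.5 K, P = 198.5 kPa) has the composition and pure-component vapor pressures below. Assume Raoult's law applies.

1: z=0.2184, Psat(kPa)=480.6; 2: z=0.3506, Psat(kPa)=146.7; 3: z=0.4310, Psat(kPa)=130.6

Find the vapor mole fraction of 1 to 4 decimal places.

y_1 = 0.4289

Raoult's law: Kᵢ = Pᵢˢᵃᵗ/P = Pᵢˢᵃᵗ/198.5.
  K_1 = 480.6/198.5 = 2.421159, K_2 = 146.7/198.5 = 0.739043, K_3 = 130.6/198.5 = 0.657935
Newton–Raphson from ψ = 0.45:
  ψ = 0.4500: g = -0.08861, g' = -0.2652 → ψ = 0.1159
  ψ = 0.1159: g = 0.01863, g' = -0.4052 → ψ = 0.1619
  ψ = 0.1619: g = 0.00074, g' = -0.3741 → ψ = 0.1638
Converged at ψ = 0.1638.
Compositions from xᵢ = zᵢ/(1+ψ(Kᵢ−1)), yᵢ = Kᵢxᵢ:
  1: x = 0.1772, y = 0.4289
  2: x = 0.3663, y = 0.2707
  3: x = 0.4566, y = 0.3004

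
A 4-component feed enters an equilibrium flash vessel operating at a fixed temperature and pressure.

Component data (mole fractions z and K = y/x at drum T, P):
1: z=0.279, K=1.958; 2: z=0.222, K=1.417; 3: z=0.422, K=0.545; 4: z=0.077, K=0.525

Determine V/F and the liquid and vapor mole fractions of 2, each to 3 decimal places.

V/F = 0.377, x_2 = 0.192, y_2 = 0.272

Newton–Raphson from V/F = 0.3:
  V/F = 0.300: g = 0.0249, g' = -0.326 → V/F = 0.376
  V/F = 0.376: g = 0.0002, g' = -0.320 → V/F = 0.377
Converged at V/F = 0.377.
Compositions from xᵢ = zᵢ/(1+V/F(Kᵢ−1)), yᵢ = Kᵢxᵢ:
  1: x = 0.205, y = 0.401
  2: x = 0.192, y = 0.272
  3: x = 0.509, y = 0.278
  4: x = 0.094, y = 0.049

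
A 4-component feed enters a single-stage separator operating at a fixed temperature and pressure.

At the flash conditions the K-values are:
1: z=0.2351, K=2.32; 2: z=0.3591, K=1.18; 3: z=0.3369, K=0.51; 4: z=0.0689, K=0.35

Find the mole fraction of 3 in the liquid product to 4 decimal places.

Let ψ = V/F and solve Σ zᵢ(Kᵢ−1)/(1+ψ(Kᵢ−1)) = 0.
Check two-phase: ΣzᵢKᵢ = 1.1651 > 1 and Σzᵢ/Kᵢ = 1.2631 > 1, so g(0) = 0.1651 > 0 and g(1) = -0.2631 < 0.
Newton iteration, ψ⁰ = 0.5:
  ψ = 0.5000: g = -0.03875, g' = -0.3642 → ψ = 0.3936
  ψ = 0.3936: g = -0.00013, g' = -0.3643 → ψ = 0.3933
Converged at ψ = 0.3933.
Compositions from xᵢ = zᵢ/(1+ψ(Kᵢ−1)), yᵢ = Kᵢxᵢ:
  1: x = 0.1548, y = 0.3590
  2: x = 0.3354, y = 0.3957
  3: x = 0.4173, y = 0.2128
  4: x = 0.0926, y = 0.0324

x_3 = 0.4173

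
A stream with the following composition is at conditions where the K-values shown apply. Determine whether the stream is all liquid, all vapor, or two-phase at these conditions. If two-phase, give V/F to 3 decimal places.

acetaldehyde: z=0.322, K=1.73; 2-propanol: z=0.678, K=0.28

all liquid

ΣzᵢKᵢ = 0.747; Σzᵢ/Kᵢ = 2.608.
Since ΣzᵢKᵢ < 1 the mixture is below its bubble point — single liquid phase.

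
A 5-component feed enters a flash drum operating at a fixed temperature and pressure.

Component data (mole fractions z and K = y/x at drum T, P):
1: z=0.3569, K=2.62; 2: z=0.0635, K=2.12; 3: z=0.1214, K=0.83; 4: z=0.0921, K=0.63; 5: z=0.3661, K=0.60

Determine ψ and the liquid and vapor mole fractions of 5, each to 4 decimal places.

ψ = 0.8047, x_5 = 0.5399, y_5 = 0.3239

Material balance + equilibrium reduce to Σ zᵢ(Kᵢ−1)/(1+ψ(Kᵢ−1)) = 0.
Check two-phase: ΣzᵢKᵢ = 1.4481 > 1 and Σzᵢ/Kᵢ = 1.0688 > 1, so g(0) = 0.4481 > 0 and g(1) = -0.0688 < 0.
Newton iteration, ψ⁰ = 0.49:
  ψ = 0.4900: g = 0.12196, g' = -0.4379 → ψ = 0.7685
  ψ = 0.7685: g = 0.01297, g' = -0.3602 → ψ = 0.8045
  ψ = 0.8045: g = 0.00008, g' = -0.3562 → ψ = 0.8047
Converged at ψ = 0.8047.
Compositions from xᵢ = zᵢ/(1+ψ(Kᵢ−1)), yᵢ = Kᵢxᵢ:
  1: x = 0.1549, y = 0.4059
  2: x = 0.0334, y = 0.0708
  3: x = 0.1406, y = 0.1167
  4: x = 0.1311, y = 0.0826
  5: x = 0.5399, y = 0.3239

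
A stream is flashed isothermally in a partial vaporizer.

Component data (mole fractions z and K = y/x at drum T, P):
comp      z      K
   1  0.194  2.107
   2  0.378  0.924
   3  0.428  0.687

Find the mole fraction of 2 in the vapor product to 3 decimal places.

y_2 = 0.355

Newton iteration, V/F⁰ = 0.5:
  V/F = 0.500: g = -0.0504, g' = -0.160 → V/F = 0.184
  V/F = 0.184: g = 0.0071, g' = -0.213 → V/F = 0.217
  V/F = 0.217: g = 0.0001, g' = -0.205 → V/F = 0.218
Converged at V/F = 0.218.
Compositions from xᵢ = zᵢ/(1+V/F(Kᵢ−1)), yᵢ = Kᵢxᵢ:
  1: x = 0.156, y = 0.329
  2: x = 0.384, y = 0.355
  3: x = 0.459, y = 0.316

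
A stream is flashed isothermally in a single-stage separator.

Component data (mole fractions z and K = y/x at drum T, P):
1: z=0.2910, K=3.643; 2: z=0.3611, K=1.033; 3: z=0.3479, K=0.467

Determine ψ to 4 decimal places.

Material balance + equilibrium reduce to Σ zᵢ(Kᵢ−1)/(1+ψ(Kᵢ−1)) = 0.
g(0) = ΣzᵢKᵢ − 1 = 0.5956 and g(1) = 1 − Σzᵢ/Kᵢ = -0.1744, so a root lies in (0, 1).
Newton iteration, ψ⁰ = 0.5:
  ψ = 0.5000: g = 0.09022, g' = -0.5613 → ψ = 0.6607
  ψ = 0.6607: g = 0.00547, g' = -0.5054 → ψ = 0.6716
Converged at ψ = 0.6716.

ψ = 0.6716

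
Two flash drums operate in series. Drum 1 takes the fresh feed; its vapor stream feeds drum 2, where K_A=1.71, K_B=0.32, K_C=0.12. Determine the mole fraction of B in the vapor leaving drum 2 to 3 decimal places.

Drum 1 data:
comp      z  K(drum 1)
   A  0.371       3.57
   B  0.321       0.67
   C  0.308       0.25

y_B (drum 2) = 0.104

Drum 1:
Iterate (Newton) starting at ψ₁ = 0.55:
  ψ₁ = 0.550: g = -0.1276, g' = -0.975 → ψ₁ = 0.419
  ψ₁ = 0.419: g = -0.0008, g' = -0.984 → ψ₁ = 0.418
Converged at ψ₁ = 0.418.
Drum-1 compositions:
  A: x = 0.179, y = 0.638
  B: x = 0.372, y = 0.250
  C: x = 0.449, y = 0.112
Drum-2 feed = drum-1 vapor: z₂ = (0.6383, 0.2495, 0.1122).
Drum 2:
Material balance + equilibrium reduce to Σ zᵢ(Kᵢ−1)/(1+ψ₂(Kᵢ−1)) = 0.
Check two-phase: ΣzᵢKᵢ = 1.185 > 1 and Σzᵢ/Kᵢ = 2.088 > 1, so g(0) = 0.185 > 0 and g(1) = -1.088 < 0.
Newton–Raphson from ψ₂ = 0.4:
  ψ₂ = 0.400: g = -0.0325, g' = -0.620 → ψ₂ = 0.348
  ψ₂ = 0.348: g = -0.0009, g' = -0.585 → ψ₂ = 0.346
Converged at ψ₂ = 0.346.
  A: x = 0.512, y = 0.876
  B: x = 0.326, y = 0.104
  C: x = 0.161, y = 0.019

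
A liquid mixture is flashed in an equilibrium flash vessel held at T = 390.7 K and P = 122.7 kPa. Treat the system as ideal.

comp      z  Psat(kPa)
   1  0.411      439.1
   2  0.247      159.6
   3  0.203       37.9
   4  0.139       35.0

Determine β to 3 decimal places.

Raoult's law: Kᵢ = Pᵢˢᵃᵗ/P = Pᵢˢᵃᵗ/122.7.
  K_1 = 439.1/122.7 = 3.57865, K_2 = 159.6/122.7 = 1.30073, K_3 = 37.9/122.7 = 0.30888, K_4 = 35.0/122.7 = 0.28525
Newton iteration, β⁰ = 0.37:
  β = 0.370: g = 0.2856, g' = -1.040 → β = 0.645
  β = 0.645: g = 0.0231, g' = -0.961 → β = 0.669
  β = 0.669: g = -0.0002, g' = -0.979 → β = 0.668
Converged at β = 0.668.

β = 0.668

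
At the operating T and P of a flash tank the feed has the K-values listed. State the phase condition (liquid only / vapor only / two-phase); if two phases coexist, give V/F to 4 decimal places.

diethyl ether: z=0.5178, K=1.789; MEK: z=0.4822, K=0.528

two-phase, V/F = 0.4859

ΣzᵢKᵢ = 1.1809; Σzᵢ/Kᵢ = 1.2027.
Both exceed 1, so a two-phase solution exists.
Let ψ = V/F and solve Σ zᵢ(Kᵢ−1)/(1+ψ(Kᵢ−1)) = 0.
Binary case is linear: z₁(K₁−1)(1+ψ(K₂−1)) + z₂(K₂−1)(1+ψ(K₁−1)) = 0
⇒ ψ = [z₁(K₁−1)+z₂(K₂−1)] / [−(K₁−1)(K₂−1)] = 0.18095/0.37241 = 0.4859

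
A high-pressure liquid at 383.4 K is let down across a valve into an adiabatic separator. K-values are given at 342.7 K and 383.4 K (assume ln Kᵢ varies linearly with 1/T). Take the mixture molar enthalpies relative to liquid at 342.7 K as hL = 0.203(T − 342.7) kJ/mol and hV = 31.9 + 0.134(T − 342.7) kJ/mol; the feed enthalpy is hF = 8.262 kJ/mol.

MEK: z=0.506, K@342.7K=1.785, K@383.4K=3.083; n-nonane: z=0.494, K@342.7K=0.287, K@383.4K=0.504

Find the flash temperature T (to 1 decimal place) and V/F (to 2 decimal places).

Adiabatic flash: solve Rachford–Rice at each trial T, then check hF = ψ·hV(T) + (1−ψ)·hL(T).
  T = 342.7 K: K = (1.785, 0.287), RR gives ψ = 0.080, H_out = 2.564 kJ/mol
  T = 383.4 K: K = (3.083, 0.504), RR gives ψ = 0.783, H_out = 31.041 kJ/mol
  T = 363.0 K: K = (2.380, 0.386), RR gives ψ = 0.466, H_out = 18.346 kJ/mol
  T = 352.9 K: K = (2.071, 0.335), RR gives ψ = 0.299, H_out = 11.408 kJ/mol
  T = 347.8 K: K = (1.925, 0.310), RR gives ψ = 0.199, H_out = 7.329 kJ/mol
  T = 350.4 K: K = (1.999, 0.322), RR gives ψ = 0.252, H_out = 9.476 kJ/mol
  T = 349.1 K: K = (1.962, 0.316), RR gives ψ = 0.226, H_out = 8.422 kJ/mol
Linear interpolation between T = 347.8 (H_out = 7.329) and T = 349.1 (H_out = 8.422) on hF = 8.262 gives T ≈ 348.9 K, at which ψ = 0.22.

T = 348.9 K, V/F = 0.22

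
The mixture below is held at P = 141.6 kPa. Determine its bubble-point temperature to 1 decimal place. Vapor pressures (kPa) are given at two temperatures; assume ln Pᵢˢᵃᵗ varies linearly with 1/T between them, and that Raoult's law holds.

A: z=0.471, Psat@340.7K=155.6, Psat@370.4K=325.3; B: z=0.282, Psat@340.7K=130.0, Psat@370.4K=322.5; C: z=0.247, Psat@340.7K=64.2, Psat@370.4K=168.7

Bubble-point temperature: ΣzᵢPᵢˢᵃᵗ(T) = P. Interpolate ln Pᵢˢᵃᵗ = aᵢ + bᵢ/T.
  T = 340.7 K: ΣzᵢPᵢˢᵃᵗ = 125.80 kPa
  T = 370.4 K: ΣzᵢPᵢˢᵃᵗ = 285.83 kPa
  T = 355.5 K: ΣzᵢPᵢˢᵃᵗ = 192.42 kPa
  T = 348.1 K: ΣzᵢPᵢˢᵃᵗ = 156.24 kPa
  T = 344.4 K: ΣzᵢPᵢˢᵃᵗ = 140.35 kPa
  T = 346.2 K: ΣzᵢPᵢˢᵃᵗ = 147.91 kPa
Interpolating between 344.4 K and 346.2 K gives T ≈ 344.7 K.

T = 344.7 K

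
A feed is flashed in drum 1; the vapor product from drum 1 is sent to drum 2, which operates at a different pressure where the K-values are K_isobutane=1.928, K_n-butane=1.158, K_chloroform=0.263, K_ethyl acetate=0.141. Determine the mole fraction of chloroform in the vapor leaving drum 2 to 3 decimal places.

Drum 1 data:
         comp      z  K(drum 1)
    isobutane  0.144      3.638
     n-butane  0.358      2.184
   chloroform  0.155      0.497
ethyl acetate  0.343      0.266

y_chloroform (drum 2) = 0.034

Drum 1:
Material balance + equilibrium reduce to Σ zᵢ(Kᵢ−1)/(1+ψ₁(Kᵢ−1)) = 0.
Feasibility: ΣzᵢKᵢ = 1.474, Σzᵢ/Kᵢ = 1.805 — both > 1, two phases present.
Iterate (Newton) starting at ψ₁ = 0.55:
  ψ₁ = 0.550: g = -0.1183, g' = -0.946 → ψ₁ = 0.425
  ψ₁ = 0.425: g = -0.0039, g' = -0.899 → ψ₁ = 0.421
Converged at ψ₁ = 0.421.
Drum-1 compositions:
  isobutane: x = 0.068, y = 0.248
  n-butane: x = 0.239, y = 0.522
  chloroform: x = 0.197, y = 0.098
  ethyl acetate: x = 0.496, y = 0.132
Drum-2 feed = drum-1 vapor: z₂ = (0.2484, 0.5220, 0.0977, 0.1320).
Drum 2:
Material balance + equilibrium reduce to Σ zᵢ(Kᵢ−1)/(1+ψ₂(Kᵢ−1)) = 0.
Check two-phase: ΣzᵢKᵢ = 1.128 > 1 and Σzᵢ/Kᵢ = 1.887 > 1, so g(0) = 0.128 > 0 and g(1) = -0.887 < 0.
Newton iteration, ψ₂⁰ = 0.5:
  ψ₂ = 0.500: g = -0.0789, g' = -0.543 → ψ₂ = 0.355
  ψ₂ = 0.355: g = -0.0091, g' = -0.432 → ψ₂ = 0.334
  ψ₂ = 0.334: g = -0.0001, g' = -0.421 → ψ₂ = 0.333
Converged at ψ₂ = 0.333.
  isobutane: x = 0.190, y = 0.366
  n-butane: x = 0.496, y = 0.574
  chloroform: x = 0.130, y = 0.034
  ethyl acetate: x = 0.185, y = 0.026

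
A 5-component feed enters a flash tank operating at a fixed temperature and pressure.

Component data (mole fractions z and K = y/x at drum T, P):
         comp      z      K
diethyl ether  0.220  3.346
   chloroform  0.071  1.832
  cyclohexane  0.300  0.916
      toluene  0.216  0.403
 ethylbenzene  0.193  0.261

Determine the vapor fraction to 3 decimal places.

Newton–Raphson from ψ = 0.34:
  ψ = 0.340: g = -0.0451, g' = -0.716 → ψ = 0.277
  ψ = 0.277: g = 0.0012, g' = -0.757 → ψ = 0.279
Converged at ψ = 0.279.

ψ = 0.279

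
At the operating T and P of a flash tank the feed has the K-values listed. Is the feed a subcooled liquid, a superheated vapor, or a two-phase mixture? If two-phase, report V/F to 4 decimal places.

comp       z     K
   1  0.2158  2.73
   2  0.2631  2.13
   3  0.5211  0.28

two-phase, V/F = 0.2882

ΣzᵢKᵢ = 1.2954; Σzᵢ/Kᵢ = 2.0636.
Both exceed 1, so a two-phase solution exists.
Let ψ = V/F and solve Σ zᵢ(Kᵢ−1)/(1+ψ(Kᵢ−1)) = 0.
Newton–Raphson from ψ = 0.5:
  ψ = 0.5000: g = -0.19609, g' = -0.9824 → ψ = 0.3004
  ψ = 0.3004: g = -0.01111, g' = -0.9067 → ψ = 0.2881
  ψ = 0.2881: g = 0.00001, g' = -0.9089 → ψ = 0.2882
Converged at ψ = 0.2882.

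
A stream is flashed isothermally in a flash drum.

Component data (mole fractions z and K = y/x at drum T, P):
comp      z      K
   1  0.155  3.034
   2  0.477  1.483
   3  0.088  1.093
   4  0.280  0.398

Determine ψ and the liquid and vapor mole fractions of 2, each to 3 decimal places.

ψ = 0.738, x_2 = 0.352, y_2 = 0.521

Material balance + equilibrium reduce to Σ zᵢ(Kᵢ−1)/(1+ψ(Kᵢ−1)) = 0.
Check two-phase: ΣzᵢKᵢ = 1.385 > 1 and Σzᵢ/Kᵢ = 1.157 > 1, so g(0) = 0.385 > 0 and g(1) = -0.157 < 0.
Newton iteration, ψ⁰ = 0.5:
  ψ = 0.500: g = 0.1086, g' = -0.438 → ψ = 0.748
  ψ = 0.748: g = -0.0046, g' = -0.497 → ψ = 0.739
  ψ = 0.739: g = -0.0000, g' = -0.493 → ψ = 0.738
Converged at ψ = 0.738.
Compositions from xᵢ = zᵢ/(1+ψ(Kᵢ−1)), yᵢ = Kᵢxᵢ:
  1: x = 0.062, y = 0.188
  2: x = 0.352, y = 0.521
  3: x = 0.082, y = 0.090
  4: x = 0.504, y = 0.201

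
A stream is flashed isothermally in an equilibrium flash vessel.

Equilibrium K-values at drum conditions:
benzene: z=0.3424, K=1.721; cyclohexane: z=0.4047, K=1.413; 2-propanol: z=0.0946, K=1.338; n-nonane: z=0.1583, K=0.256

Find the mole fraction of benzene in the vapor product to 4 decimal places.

Newton–Raphson from ψ = 0.55:
  ψ = 0.5500: g = 0.14059, g' = -0.3958 → ψ = 0.9052
  ψ = 0.9052: g = -0.06514, g' = -0.9298 → ψ = 0.8351
  ψ = 0.8351: g = -0.00772, g' = -0.7252 → ψ = 0.8245
  ψ = 0.8245: g = -0.00013, g' = -0.7013 → ψ = 0.8243
Converged at ψ = 0.8243.
Compositions from xᵢ = zᵢ/(1+ψ(Kᵢ−1)), yᵢ = Kᵢxᵢ:
  benzene: x = 0.2148, y = 0.3696
  cyclohexane: x = 0.3019, y = 0.4266
  2-propanol: x = 0.0740, y = 0.0990
  n-nonane: x = 0.4093, y = 0.1048

y_benzene = 0.3696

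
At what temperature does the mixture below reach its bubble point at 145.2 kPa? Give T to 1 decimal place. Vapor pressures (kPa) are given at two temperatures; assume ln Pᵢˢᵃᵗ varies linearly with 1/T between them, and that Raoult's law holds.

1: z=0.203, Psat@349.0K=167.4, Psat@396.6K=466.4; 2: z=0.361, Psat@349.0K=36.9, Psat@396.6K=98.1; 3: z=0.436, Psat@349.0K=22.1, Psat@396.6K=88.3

Bubble-point temperature: ΣzᵢPᵢˢᵃᵗ(T) = P. Interpolate ln Pᵢˢᵃᵗ = aᵢ + bᵢ/T.
  T = 349.0 K: ΣzᵢPᵢˢᵃᵗ = 56.94 kPa
  T = 396.6 K: ΣzᵢPᵢˢᵃᵗ = 168.59 kPa
  T = 372.8 K: ΣzᵢPᵢˢᵃᵗ = 101.15 kPa
  T = 384.7 K: ΣzᵢPᵢˢᵃᵗ = 131.54 kPa
  T = 390.6 K: ΣzᵢPᵢˢᵃᵗ = 149.02 kPa
  T = 387.6 K: ΣzᵢPᵢˢᵃᵗ = 139.92 kPa
  T = 389.1 K: ΣzᵢPᵢˢᵃᵗ = 144.41 kPa
Interpolating between 389.1 K and 390.6 K gives T ≈ 389.4 K.

T = 389.4 K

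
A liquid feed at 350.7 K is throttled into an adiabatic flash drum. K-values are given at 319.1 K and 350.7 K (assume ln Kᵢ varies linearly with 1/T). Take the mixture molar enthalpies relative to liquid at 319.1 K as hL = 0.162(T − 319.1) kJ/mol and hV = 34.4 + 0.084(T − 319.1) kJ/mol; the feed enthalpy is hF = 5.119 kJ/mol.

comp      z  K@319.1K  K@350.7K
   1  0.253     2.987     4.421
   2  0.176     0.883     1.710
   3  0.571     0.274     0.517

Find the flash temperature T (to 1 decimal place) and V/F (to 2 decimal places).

T = 324.2 K, V/F = 0.13

Adiabatic flash: solve Rachford–Rice at each trial T, then check hF = ψ·hV(T) + (1−ψ)·hL(T).
  T = 319.1 K: K = (2.987, 0.883, 0.274), RR gives ψ = 0.056, H_out = 1.912 kJ/mol
  T = 350.7 K: K = (4.421, 1.710, 0.517), RR gives ψ = 0.573, H_out = 23.412 kJ/mol
  T = 334.9 K: K = (3.668, 1.248, 0.382), RR gives ψ = 0.281, H_out = 11.865 kJ/mol
  T = 327.0 K: K = (3.318, 1.054, 0.325), RR gives ψ = 0.165, H_out = 6.849 kJ/mol
  T = 323.1 K: K = (3.152, 0.967, 0.299), RR gives ψ = 0.111, H_out = 4.420 kJ/mol
  T = 325.1 K: K = (3.237, 1.011, 0.312), RR gives ψ = 0.138, H_out = 5.665 kJ/mol
Linear interpolation between T = 323.1 (H_out = 4.420) and T = 325.1 (H_out = 5.665) on hF = 5.119 gives T ≈ 324.2 K, at which ψ = 0.13.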